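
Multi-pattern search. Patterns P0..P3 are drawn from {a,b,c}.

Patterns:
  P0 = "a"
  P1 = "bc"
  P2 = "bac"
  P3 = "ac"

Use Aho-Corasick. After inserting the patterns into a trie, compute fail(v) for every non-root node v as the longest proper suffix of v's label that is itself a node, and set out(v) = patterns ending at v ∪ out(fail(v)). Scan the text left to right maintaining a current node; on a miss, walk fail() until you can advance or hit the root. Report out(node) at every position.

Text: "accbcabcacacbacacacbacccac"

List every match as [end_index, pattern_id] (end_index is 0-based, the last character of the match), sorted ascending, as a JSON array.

Build:
Trie nodes:
  n0 'ε': a→1 b→2
  n1 'a': c→6  ←P0
  n2 'b': a→4 c→3
  n3 'bc': ·  ←P1
  n4 'ba': c→5
  n5 'bac': ·  ←P2
  n6 'ac': ·  ←P3

BFS fail/out derivation:
  n1('a'): parent n0 fail=0; on 'a' 0 → fail=0;  out {0}∪∅={0}
  n2('b'): parent n0 fail=0; on 'b' 0 → fail=0;  out ∅∪∅=∅
  n3('bc'): parent n2 fail=0; on 'c' 0 → fail=0;  out {1}∪∅={1}
  n4('ba'): parent n2 fail=0; on 'a' 0 → fail=1;  out ∅∪{0}={0}
  n6('ac'): parent n1 fail=0; on 'c' 0 → fail=0;  out {3}∪∅={3}
  n5('bac'): parent n4 fail=1; on 'c' 1 → fail=6;  out {2}∪{3}={2,3}

Text stream:
pos 0 'a': at 1  ** P0@[0:0]
pos 1 'c': at 6  ** P3@[0:1]
pos 2 'c': at 0 ·f
pos 3 'b': at 2
pos 4 'c': at 3  ** P1@[3:4]
pos 5 'a': at 1 ·f  ** P0@[5:5]
pos 6 'b': at 2 ·f
pos 7 'c': at 3  ** P1@[6:7]
pos 8 'a': at 1 ·f  ** P0@[8:8]
pos 9 'c': at 6  ** P3@[8:9]
pos 10 'a': at 1 ·f  ** P0@[10:10]
pos 11 'c': at 6  ** P3@[10:11]
pos 12 'b': at 2 ·f
pos 13 'a': at 4  ** P0@[13:13]
pos 14 'c': at 5  ** P2@[12:14],P3@[13:14]
pos 15 'a': at 1 ·f  ** P0@[15:15]
pos 16 'c': at 6  ** P3@[15:16]
pos 17 'a': at 1 ·f  ** P0@[17:17]
pos 18 'c': at 6  ** P3@[17:18]
pos 19 'b': at 2 ·f
pos 20 'a': at 4  ** P0@[20:20]
pos 21 'c': at 5  ** P2@[19:21],P3@[20:21]
pos 22 'c': at 0 ·f
pos 23 'c': at 0
pos 24 'a': at 1  ** P0@[24:24]
pos 25 'c': at 6  ** P3@[24:25]

All matches (sorted): [[0,0],[1,3],[4,1],[5,0],[7,1],[8,0],[9,3],[10,0],[11,3],[13,0],[14,2],[14,3],[15,0],[16,3],[17,0],[18,3],[20,0],[21,2],[21,3],[24,0],[25,3]]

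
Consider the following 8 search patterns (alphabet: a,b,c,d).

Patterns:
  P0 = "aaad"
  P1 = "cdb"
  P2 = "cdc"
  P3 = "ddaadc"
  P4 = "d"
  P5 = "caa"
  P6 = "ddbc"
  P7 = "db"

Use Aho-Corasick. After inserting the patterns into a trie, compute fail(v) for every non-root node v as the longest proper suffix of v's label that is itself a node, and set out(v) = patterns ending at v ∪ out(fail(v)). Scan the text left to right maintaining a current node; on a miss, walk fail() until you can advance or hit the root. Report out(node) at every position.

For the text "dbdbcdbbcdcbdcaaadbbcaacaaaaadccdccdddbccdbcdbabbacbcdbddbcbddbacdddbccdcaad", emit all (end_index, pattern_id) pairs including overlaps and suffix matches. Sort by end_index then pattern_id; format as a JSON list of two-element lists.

Build:
Trie nodes:
  n0 'ε': a→1 c→5 d→9
  n1 'a': a→2
  n2 'aa': a→3
  n3 'aaa': d→4
  n4 'aaad': ·  [P0 ends]
  n5 'c': a→15 d→6
  n6 'cd': b→7 c→8
  n7 'cdb': ·  [P1 ends]
  n8 'cdc': ·  [P2 ends]
  n9 'd': b→19 d→10  [P4 ends]
  n10 'dd': a→11 b→17
  n11 'dda': a→12
  n12 'ddaa': d→13
  n13 'ddaad': c→14
  n14 'ddaadc': ·  [P3 ends]
  n15 'ca': a→16
  n16 'caa': ·  [P5 ends]
  n17 'ddb': c→18
  n18 'ddbc': ·  [P6 ends]
  n19 'db': ·  [P7 ends]

BFS fail/out derivation:
  fail(1) 'a': from fail(0)=0 chase 'a': 0 ⇒ 0;  out=∅∪out(0)=∅
  fail(5) 'c': from fail(0)=0 chase 'c': 0 ⇒ 0;  out=∅∪out(0)=∅
  fail(9) 'd': from fail(0)=0 chase 'd': 0 ⇒ 0;  out={4}∪out(0)={4}
  fail(2) 'aa': from fail(1)=0 chase 'a': 0 ⇒ 1;  out=∅∪out(1)=∅
  fail(6) 'cd': from fail(5)=0 chase 'd': 0 ⇒ 9;  out=∅∪out(9)={4}
  fail(10) 'dd': from fail(9)=0 chase 'd': 0 ⇒ 9;  out=∅∪out(9)={4}
  fail(15) 'ca': from fail(5)=0 chase 'a': 0 ⇒ 1;  out=∅∪out(1)=∅
  fail(19) 'db': from fail(9)=0 chase 'b': 0 ⇒ 0;  out={7}∪out(0)={7}
  fail(3) 'aaa': from fail(2)=1 chase 'a': 1 ⇒ 2;  out=∅∪out(2)=∅
  fail(7) 'cdb': from fail(6)=9 chase 'b': 9 ⇒ 19;  out={1}∪out(19)={1,7}
  fail(8) 'cdc': from fail(6)=9 chase 'c': 9→0 ⇒ 5;  out={2}∪out(5)={2}
  fail(11) 'dda': from fail(10)=9 chase 'a': 9→0 ⇒ 1;  out=∅∪out(1)=∅
  fail(16) 'caa': from fail(15)=1 chase 'a': 1 ⇒ 2;  out={5}∪out(2)={5}
  fail(17) 'ddb': from fail(10)=9 chase 'b': 9 ⇒ 19;  out=∅∪out(19)={7}
  fail(4) 'aaad': from fail(3)=2 chase 'd': 2→1→0 ⇒ 9;  out={0}∪out(9)={0,4}
  fail(12) 'ddaa': from fail(11)=1 chase 'a': 1 ⇒ 2;  out=∅∪out(2)=∅
  fail(18) 'ddbc': from fail(17)=19 chase 'c': 19→0 ⇒ 5;  out={6}∪out(5)={6}
  fail(13) 'ddaad': from fail(12)=2 chase 'd': 2→1→0 ⇒ 9;  out=∅∪out(9)={4}
  fail(14) 'ddaadc': from fail(13)=9 chase 'c': 9→0 ⇒ 5;  out={3}∪out(5)={3}

Scan:
[0] read 'd'  n0⇒n9  ** P4@[0:0]
[1] read 'b'  n9⇒n19  ** P7@[0:1]
[2] read 'd'  n19⇒n9 (fail-walked)  ** P4@[2:2]
[3] read 'b'  n9⇒n19  ** P7@[2:3]
[4] read 'c'  n19⇒n5 (fail-walked)
[5] read 'd'  n5⇒n6  ** P4@[5:5]
[6] read 'b'  n6⇒n7  ** P1@[4:6],P7@[5:6]
[7] read 'b'  n7⇒n0 (fail-walked)
[8] read 'c'  n0⇒n5
[9] read 'd'  n5⇒n6  ** P4@[9:9]
[10] read 'c'  n6⇒n8  ** P2@[8:10]
[11] read 'b'  n8⇒n0 (fail-walked)
[12] read 'd'  n0⇒n9  ** P4@[12:12]
[13] read 'c'  n9⇒n5 (fail-walked)
[14] read 'a'  n5⇒n15
[15] read 'a'  n15⇒n16  ** P5@[13:15]
[16] read 'a'  n16⇒n3 (fail-walked)
[17] read 'd'  n3⇒n4  ** P0@[14:17],P4@[17:17]
[18] read 'b'  n4⇒n19 (fail-walked)  ** P7@[17:18]
[19] read 'b'  n19⇒n0 (fail-walked)
[20] read 'c'  n0⇒n5
[21] read 'a'  n5⇒n15
[22] read 'a'  n15⇒n16  ** P5@[20:22]
[23] read 'c'  n16⇒n5 (fail-walked)
[24] read 'a'  n5⇒n15
[25] read 'a'  n15⇒n16  ** P5@[23:25]
[26] read 'a'  n16⇒n3 (fail-walked)
[27] read 'a'  n3⇒n3 (fail-walked)
[28] read 'a'  n3⇒n3 (fail-walked)
[29] read 'd'  n3⇒n4  ** P0@[26:29],P4@[29:29]
[30] read 'c'  n4⇒n5 (fail-walked)
[31] read 'c'  n5⇒n5 (fail-walked)
[32] read 'd'  n5⇒n6  ** P4@[32:32]
[33] read 'c'  n6⇒n8  ** P2@[31:33]
[34] read 'c'  n8⇒n5 (fail-walked)
[35] read 'd'  n5⇒n6  ** P4@[35:35]
[36] read 'd'  n6⇒n10 (fail-walked)  ** P4@[36:36]
[37] read 'd'  n10⇒n10 (fail-walked)  ** P4@[37:37]
[38] read 'b'  n10⇒n17  ** P7@[37:38]
[39] read 'c'  n17⇒n18  ** P6@[36:39]
[40] read 'c'  n18⇒n5 (fail-walked)
[41] read 'd'  n5⇒n6  ** P4@[41:41]
[42] read 'b'  n6⇒n7  ** P1@[40:42],P7@[41:42]
[43] read 'c'  n7⇒n5 (fail-walked)
[44] read 'd'  n5⇒n6  ** P4@[44:44]
[45] read 'b'  n6⇒n7  ** P1@[43:45],P7@[44:45]
[46] read 'a'  n7⇒n1 (fail-walked)
[47] read 'b'  n1⇒n0 (fail-walked)
[48] read 'b'  n0⇒n0
[49] read 'a'  n0⇒n1
[50] read 'c'  n1⇒n5 (fail-walked)
[51] read 'b'  n5⇒n0 (fail-walked)
[52] read 'c'  n0⇒n5
[53] read 'd'  n5⇒n6  ** P4@[53:53]
[54] read 'b'  n6⇒n7  ** P1@[52:54],P7@[53:54]
[55] read 'd'  n7⇒n9 (fail-walked)  ** P4@[55:55]
[56] read 'd'  n9⇒n10  ** P4@[56:56]
[57] read 'b'  n10⇒n17  ** P7@[56:57]
[58] read 'c'  n17⇒n18  ** P6@[55:58]
[59] read 'b'  n18⇒n0 (fail-walked)
[60] read 'd'  n0⇒n9  ** P4@[60:60]
[61] read 'd'  n9⇒n10  ** P4@[61:61]
[62] read 'b'  n10⇒n17  ** P7@[61:62]
[63] read 'a'  n17⇒n1 (fail-walked)
[64] read 'c'  n1⇒n5 (fail-walked)
[65] read 'd'  n5⇒n6  ** P4@[65:65]
[66] read 'd'  n6⇒n10 (fail-walked)  ** P4@[66:66]
[67] read 'd'  n10⇒n10 (fail-walked)  ** P4@[67:67]
[68] read 'b'  n10⇒n17  ** P7@[67:68]
[69] read 'c'  n17⇒n18  ** P6@[66:69]
[70] read 'c'  n18⇒n5 (fail-walked)
[71] read 'd'  n5⇒n6  ** P4@[71:71]
[72] read 'c'  n6⇒n8  ** P2@[70:72]
[73] read 'a'  n8⇒n15 (fail-walked)
[74] read 'a'  n15⇒n16  ** P5@[72:74]
[75] read 'd'  n16⇒n9 (fail-walked)  ** P4@[75:75]

All matches (sorted): [[0,4],[1,7],[2,4],[3,7],[5,4],[6,1],[6,7],[9,4],[10,2],[12,4],[15,5],[17,0],[17,4],[18,7],[22,5],[25,5],[29,0],[29,4],[32,4],[33,2],[35,4],[36,4],[37,4],[38,7],[39,6],[41,4],[42,1],[42,7],[44,4],[45,1],[45,7],[53,4],[54,1],[54,7],[55,4],[56,4],[57,7],[58,6],[60,4],[61,4],[62,7],[65,4],[66,4],[67,4],[68,7],[69,6],[71,4],[72,2],[74,5],[75,4]]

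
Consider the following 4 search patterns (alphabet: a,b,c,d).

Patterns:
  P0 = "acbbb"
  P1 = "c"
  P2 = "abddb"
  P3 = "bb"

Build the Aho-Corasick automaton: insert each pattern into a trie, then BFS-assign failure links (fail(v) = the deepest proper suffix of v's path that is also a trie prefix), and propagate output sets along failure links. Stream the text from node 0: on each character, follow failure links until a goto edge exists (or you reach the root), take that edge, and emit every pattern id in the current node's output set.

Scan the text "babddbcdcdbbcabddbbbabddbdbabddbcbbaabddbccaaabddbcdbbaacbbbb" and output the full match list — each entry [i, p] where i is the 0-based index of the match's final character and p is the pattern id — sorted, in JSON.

Build:
Trie nodes:
  0='ε' goto a→1 b→11 c→6
  1='a' goto b→7 c→2
  2='ac' goto b→3
  3='acb' goto b→4
  4='acbb' goto b→5
  5='acbbb' goto ·  [P0 ends]
  6='c' goto ·  [P1 ends]
  7='ab' goto d→8
  8='abd' goto d→9
  9='abdd' goto b→10
  10='abddb' goto ·  [P2 ends]
  11='b' goto b→12
  12='bb' goto ·  [P3 ends]

BFS fail/out derivation:
  fail(1) 'a': from fail(0)=0 chase 'a': 0 ⇒ 0;  out=∅∪out(0)=∅
  fail(6) 'c': from fail(0)=0 chase 'c': 0 ⇒ 0;  out={1}∪out(0)={1}
  fail(11) 'b': from fail(0)=0 chase 'b': 0 ⇒ 0;  out=∅∪out(0)=∅
  fail(2) 'ac': from fail(1)=0 chase 'c': 0 ⇒ 6;  out=∅∪out(6)={1}
  fail(7) 'ab': from fail(1)=0 chase 'b': 0 ⇒ 11;  out=∅∪out(11)=∅
  fail(12) 'bb': from fail(11)=0 chase 'b': 0 ⇒ 11;  out={3}∪out(11)={3}
  fail(3) 'acb': from fail(2)=6 chase 'b': 6→0 ⇒ 11;  out=∅∪out(11)=∅
  fail(8) 'abd': from fail(7)=11 chase 'd': 11→0 ⇒ 0;  out=∅∪out(0)=∅
  fail(4) 'acbb': from fail(3)=11 chase 'b': 11 ⇒ 12;  out=∅∪out(12)={3}
  fail(9) 'abdd': from fail(8)=0 chase 'd': 0 ⇒ 0;  out=∅∪out(0)=∅
  fail(5) 'acbbb': from fail(4)=12 chase 'b': 12→11 ⇒ 12;  out={0}∪out(12)={0,3}
  fail(10) 'abddb': from fail(9)=0 chase 'b': 0 ⇒ 11;  out={2}∪out(11)={2}

Scan:
pos 0 'b': at 11
pos 1 'a': at 1 (fail-walked)
pos 2 'b': at 7
pos 3 'd': at 8
pos 4 'd': at 9
pos 5 'b': at 10  emit P2@[1:5]
pos 6 'c': at 6 (fail-walked)  emit P1@[6:6]
pos 7 'd': at 0 (fail-walked)
pos 8 'c': at 6  emit P1@[8:8]
pos 9 'd': at 0 (fail-walked)
pos 10 'b': at 11
pos 11 'b': at 12  emit P3@[10:11]
pos 12 'c': at 6 (fail-walked)  emit P1@[12:12]
pos 13 'a': at 1 (fail-walked)
pos 14 'b': at 7
pos 15 'd': at 8
pos 16 'd': at 9
pos 17 'b': at 10  emit P2@[13:17]
pos 18 'b': at 12 (fail-walked)  emit P3@[17:18]
pos 19 'b': at 12 (fail-walked)  emit P3@[18:19]
pos 20 'a': at 1 (fail-walked)
pos 21 'b': at 7
pos 22 'd': at 8
pos 23 'd': at 9
pos 24 'b': at 10  emit P2@[20:24]
pos 25 'd': at 0 (fail-walked)
pos 26 'b': at 11
pos 27 'a': at 1 (fail-walked)
pos 28 'b': at 7
pos 29 'd': at 8
pos 30 'd': at 9
pos 31 'b': at 10  emit P2@[27:31]
pos 32 'c': at 6 (fail-walked)  emit P1@[32:32]
pos 33 'b': at 11 (fail-walked)
pos 34 'b': at 12  emit P3@[33:34]
pos 35 'a': at 1 (fail-walked)
pos 36 'a': at 1 (fail-walked)
pos 37 'b': at 7
pos 38 'd': at 8
pos 39 'd': at 9
pos 40 'b': at 10  emit P2@[36:40]
pos 41 'c': at 6 (fail-walked)  emit P1@[41:41]
pos 42 'c': at 6 (fail-walked)  emit P1@[42:42]
pos 43 'a': at 1 (fail-walked)
pos 44 'a': at 1 (fail-walked)
pos 45 'a': at 1 (fail-walked)
pos 46 'b': at 7
pos 47 'd': at 8
pos 48 'd': at 9
pos 49 'b': at 10  emit P2@[45:49]
pos 50 'c': at 6 (fail-walked)  emit P1@[50:50]
pos 51 'd': at 0 (fail-walked)
pos 52 'b': at 11
pos 53 'b': at 12  emit P3@[52:53]
pos 54 'a': at 1 (fail-walked)
pos 55 'a': at 1 (fail-walked)
pos 56 'c': at 2  emit P1@[56:56]
pos 57 'b': at 3
pos 58 'b': at 4  emit P3@[57:58]
pos 59 'b': at 5  emit P0@[55:59],P3@[58:59]
pos 60 'b': at 12 (fail-walked)  emit P3@[59:60]

Matches: [[5,2],[6,1],[8,1],[11,3],[12,1],[17,2],[18,3],[19,3],[24,2],[31,2],[32,1],[34,3],[40,2],[41,1],[42,1],[49,2],[50,1],[53,3],[56,1],[58,3],[59,0],[59,3],[60,3]]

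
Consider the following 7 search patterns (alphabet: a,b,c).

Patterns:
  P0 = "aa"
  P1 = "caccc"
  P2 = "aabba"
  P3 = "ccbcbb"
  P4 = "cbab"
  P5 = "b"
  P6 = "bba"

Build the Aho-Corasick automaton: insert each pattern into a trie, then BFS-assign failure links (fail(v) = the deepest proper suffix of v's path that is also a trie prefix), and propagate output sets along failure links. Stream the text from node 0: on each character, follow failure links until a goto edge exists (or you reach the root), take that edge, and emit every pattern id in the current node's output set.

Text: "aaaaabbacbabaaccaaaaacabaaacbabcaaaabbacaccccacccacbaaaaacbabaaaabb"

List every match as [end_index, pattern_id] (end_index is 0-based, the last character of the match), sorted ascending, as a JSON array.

Build automaton:
Trie nodes:
  0='ε' goto a→1 b→19 c→3
  1='a' goto a→2
  2='aa' goto b→8  ←P0
  3='c' goto a→4 b→16 c→11
  4='ca' goto c→5
  5='cac' goto c→6
  6='cacc' goto c→7
  7='caccc' goto ·  ←P1
  8='aab' goto b→9
  9='aabb' goto a→10
  10='aabba' goto ·  ←P2
  11='cc' goto b→12
  12='ccb' goto c→13
  13='ccbc' goto b→14
  14='ccbcb' goto b→15
  15='ccbcbb' goto ·  ←P3
  16='cb' goto a→17
  17='cba' goto b→18
  18='cbab' goto ·  ←P4
  19='b' goto b→20  ←P5
  20='bb' goto a→21
  21='bba' goto ·  ←P6

Failure links (BFS by depth):
  fail(1) 'a': from fail(0)=0 chase 'a': 0 ⇒ 0;  out=∅∪out(0)=∅
  fail(3) 'c': from fail(0)=0 chase 'c': 0 ⇒ 0;  out=∅∪out(0)=∅
  fail(19) 'b': from fail(0)=0 chase 'b': 0 ⇒ 0;  out={5}∪out(0)={5}
  fail(2) 'aa': from fail(1)=0 chase 'a': 0 ⇒ 1;  out={0}∪out(1)={0}
  fail(4) 'ca': from fail(3)=0 chase 'a': 0 ⇒ 1;  out=∅∪out(1)=∅
  fail(11) 'cc': from fail(3)=0 chase 'c': 0 ⇒ 3;  out=∅∪out(3)=∅
  fail(16) 'cb': from fail(3)=0 chase 'b': 0 ⇒ 19;  out=∅∪out(19)={5}
  fail(20) 'bb': from fail(19)=0 chase 'b': 0 ⇒ 19;  out=∅∪out(19)={5}
  fail(5) 'cac': from fail(4)=1 chase 'c': 1→0 ⇒ 3;  out=∅∪out(3)=∅
  fail(8) 'aab': from fail(2)=1 chase 'b': 1→0 ⇒ 19;  out=∅∪out(19)={5}
  fail(12) 'ccb': from fail(11)=3 chase 'b': 3 ⇒ 16;  out=∅∪out(16)={5}
  fail(17) 'cba': from fail(16)=19 chase 'a': 19→0 ⇒ 1;  out=∅∪out(1)=∅
  fail(21) 'bba': from fail(20)=19 chase 'a': 19→0 ⇒ 1;  out={6}∪out(1)={6}
  fail(6) 'cacc': from fail(5)=3 chase 'c': 3 ⇒ 11;  out=∅∪out(11)=∅
  fail(9) 'aabb': from fail(8)=19 chase 'b': 19 ⇒ 20;  out=∅∪out(20)={5}
  fail(13) 'ccbc': from fail(12)=16 chase 'c': 16→19→0 ⇒ 3;  out=∅∪out(3)=∅
  fail(18) 'cbab': from fail(17)=1 chase 'b': 1→0 ⇒ 19;  out={4}∪out(19)={4,5}
  fail(7) 'caccc': from fail(6)=11 chase 'c': 11→3 ⇒ 11;  out={1}∪out(11)={1}
  fail(10) 'aabba': from fail(9)=20 chase 'a': 20 ⇒ 21;  out={2}∪out(21)={2,6}
  fail(14) 'ccbcb': from fail(13)=3 chase 'b': 3 ⇒ 16;  out=∅∪out(16)={5}
  fail(15) 'ccbcbb': from fail(14)=16 chase 'b': 16→19 ⇒ 20;  out={3}∪out(20)={3,5}

Scan:
pos 0 'a': at 1
pos 1 'a': at 2  ** P0@[0:1]
pos 2 'a': at 2 (via fail)  ** P0@[1:2]
pos 3 'a': at 2 (via fail)  ** P0@[2:3]
pos 4 'a': at 2 (via fail)  ** P0@[3:4]
pos 5 'b': at 8  ** P5@[5:5]
pos 6 'b': at 9  ** P5@[6:6]
pos 7 'a': at 10  ** P2@[3:7],P6@[5:7]
pos 8 'c': at 3 (via fail)
pos 9 'b': at 16  ** P5@[9:9]
pos 10 'a': at 17
pos 11 'b': at 18  ** P4@[8:11],P5@[11:11]
pos 12 'a': at 1 (via fail)
pos 13 'a': at 2  ** P0@[12:13]
pos 14 'c': at 3 (via fail)
pos 15 'c': at 11
pos 16 'a': at 4 (via fail)
pos 17 'a': at 2 (via fail)  ** P0@[16:17]
pos 18 'a': at 2 (via fail)  ** P0@[17:18]
pos 19 'a': at 2 (via fail)  ** P0@[18:19]
pos 20 'a': at 2 (via fail)  ** P0@[19:20]
pos 21 'c': at 3 (via fail)
pos 22 'a': at 4
pos 23 'b': at 19 (via fail)  ** P5@[23:23]
pos 24 'a': at 1 (via fail)
pos 25 'a': at 2  ** P0@[24:25]
pos 26 'a': at 2 (via fail)  ** P0@[25:26]
pos 27 'c': at 3 (via fail)
pos 28 'b': at 16  ** P5@[28:28]
pos 29 'a': at 17
pos 30 'b': at 18  ** P4@[27:30],P5@[30:30]
pos 31 'c': at 3 (via fail)
pos 32 'a': at 4
pos 33 'a': at 2 (via fail)  ** P0@[32:33]
pos 34 'a': at 2 (via fail)  ** P0@[33:34]
pos 35 'a': at 2 (via fail)  ** P0@[34:35]
pos 36 'b': at 8  ** P5@[36:36]
pos 37 'b': at 9  ** P5@[37:37]
pos 38 'a': at 10  ** P2@[34:38],P6@[36:38]
pos 39 'c': at 3 (via fail)
pos 40 'a': at 4
pos 41 'c': at 5
pos 42 'c': at 6
pos 43 'c': at 7  ** P1@[39:43]
pos 44 'c': at 11 (via fail)
pos 45 'a': at 4 (via fail)
pos 46 'c': at 5
pos 47 'c': at 6
pos 48 'c': at 7  ** P1@[44:48]
pos 49 'a': at 4 (via fail)
pos 50 'c': at 5
pos 51 'b': at 16 (via fail)  ** P5@[51:51]
pos 52 'a': at 17
pos 53 'a': at 2 (via fail)  ** P0@[52:53]
pos 54 'a': at 2 (via fail)  ** P0@[53:54]
pos 55 'a': at 2 (via fail)  ** P0@[54:55]
pos 56 'a': at 2 (via fail)  ** P0@[55:56]
pos 57 'c': at 3 (via fail)
pos 58 'b': at 16  ** P5@[58:58]
pos 59 'a': at 17
pos 60 'b': at 18  ** P4@[57:60],P5@[60:60]
pos 61 'a': at 1 (via fail)
pos 62 'a': at 2  ** P0@[61:62]
pos 63 'a': at 2 (via fail)  ** P0@[62:63]
pos 64 'a': at 2 (via fail)  ** P0@[63:64]
pos 65 'b': at 8  ** P5@[65:65]
pos 66 'b': at 9  ** P5@[66:66]

Result: [[1,0],[2,0],[3,0],[4,0],[5,5],[6,5],[7,2],[7,6],[9,5],[11,4],[11,5],[13,0],[17,0],[18,0],[19,0],[20,0],[23,5],[25,0],[26,0],[28,5],[30,4],[30,5],[33,0],[34,0],[35,0],[36,5],[37,5],[38,2],[38,6],[43,1],[48,1],[51,5],[53,0],[54,0],[55,0],[56,0],[58,5],[60,4],[60,5],[62,0],[63,0],[64,0],[65,5],[66,5]]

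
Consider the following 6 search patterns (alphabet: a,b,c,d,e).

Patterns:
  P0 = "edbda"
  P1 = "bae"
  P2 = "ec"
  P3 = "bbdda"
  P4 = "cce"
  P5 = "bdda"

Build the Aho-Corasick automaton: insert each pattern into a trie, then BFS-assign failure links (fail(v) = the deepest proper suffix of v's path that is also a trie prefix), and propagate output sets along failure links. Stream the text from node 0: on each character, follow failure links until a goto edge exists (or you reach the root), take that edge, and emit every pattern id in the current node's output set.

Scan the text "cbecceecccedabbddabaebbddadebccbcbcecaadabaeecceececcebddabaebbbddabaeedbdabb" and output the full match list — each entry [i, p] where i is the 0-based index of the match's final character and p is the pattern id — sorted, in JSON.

Construct AC machine:
Trie nodes:
  n0 'ε': b→6 c→14 e→1
  n1 'e': c→9 d→2
  n2 'ed': b→3
  n3 'edb': d→4
  n4 'edbd': a→5
  n5 'edbda': ·  [P0 ends]
  n6 'b': a→7 b→10 d→17
  n7 'ba': e→8
  n8 'bae': ·  [P1 ends]
  n9 'ec': ·  [P2 ends]
  n10 'bb': d→11
  n11 'bbd': d→12
  n12 'bbdd': a→13
  n13 'bbdda': ·  [P3 ends]
  n14 'c': c→15
  n15 'cc': e→16
  n16 'cce': ·  [P4 ends]
  n17 'bd': d→18
  n18 'bdd': a→19
  n19 'bdda': ·  [P5 ends]

Failure links (BFS by depth):
  fail(1) 'e': from fail(0)=0 chase 'e': 0 ⇒ 0;  out=∅∪out(0)=∅
  fail(6) 'b': from fail(0)=0 chase 'b': 0 ⇒ 0;  out=∅∪out(0)=∅
  fail(14) 'c': from fail(0)=0 chase 'c': 0 ⇒ 0;  out=∅∪out(0)=∅
  fail(2) 'ed': from fail(1)=0 chase 'd': 0 ⇒ 0;  out=∅∪out(0)=∅
  fail(7) 'ba': from fail(6)=0 chase 'a': 0 ⇒ 0;  out=∅∪out(0)=∅
  fail(9) 'ec': from fail(1)=0 chase 'c': 0 ⇒ 14;  out={2}∪out(14)={2}
  fail(10) 'bb': from fail(6)=0 chase 'b': 0 ⇒ 6;  out=∅∪out(6)=∅
  fail(15) 'cc': from fail(14)=0 chase 'c': 0 ⇒ 14;  out=∅∪out(14)=∅
  fail(17) 'bd': from fail(6)=0 chase 'd': 0 ⇒ 0;  out=∅∪out(0)=∅
  fail(3) 'edb': from fail(2)=0 chase 'b': 0 ⇒ 6;  out=∅∪out(6)=∅
  fail(8) 'bae': from fail(7)=0 chase 'e': 0 ⇒ 1;  out={1}∪out(1)={1}
  fail(11) 'bbd': from fail(10)=6 chase 'd': 6 ⇒ 17;  out=∅∪out(17)=∅
  fail(16) 'cce': from fail(15)=14 chase 'e': 14→0 ⇒ 1;  out={4}∪out(1)={4}
  fail(18) 'bdd': from fail(17)=0 chase 'd': 0 ⇒ 0;  out=∅∪out(0)=∅
  fail(4) 'edbd': from fail(3)=6 chase 'd': 6 ⇒ 17;  out=∅∪out(17)=∅
  fail(12) 'bbdd': from fail(11)=17 chase 'd': 17 ⇒ 18;  out=∅∪out(18)=∅
  fail(19) 'bdda': from fail(18)=0 chase 'a': 0 ⇒ 0;  out={5}∪out(0)={5}
  fail(5) 'edbda': from fail(4)=17 chase 'a': 17→0 ⇒ 0;  out={0}∪out(0)={0}
  fail(13) 'bbdda': from fail(12)=18 chase 'a': 18 ⇒ 19;  out={3}∪out(19)={3,5}

Scan:
pos 0 'c': at 14
pos 1 'b': at 6 (via fail)
pos 2 'e': at 1 (via fail)
pos 3 'c': at 9  emit P2@[2:3]
pos 4 'c': at 15 (via fail)
pos 5 'e': at 16  emit P4@[3:5]
pos 6 'e': at 1 (via fail)
pos 7 'c': at 9  emit P2@[6:7]
pos 8 'c': at 15 (via fail)
pos 9 'c': at 15 (via fail)
pos 10 'e': at 16  emit P4@[8:10]
pos 11 'd': at 2 (via fail)
pos 12 'a': at 0 (via fail)
pos 13 'b': at 6
pos 14 'b': at 10
pos 15 'd': at 11
pos 16 'd': at 12
pos 17 'a': at 13  emit P3@[13:17],P5@[14:17]
pos 18 'b': at 6 (via fail)
pos 19 'a': at 7
pos 20 'e': at 8  emit P1@[18:20]
pos 21 'b': at 6 (via fail)
pos 22 'b': at 10
pos 23 'd': at 11
pos 24 'd': at 12
pos 25 'a': at 13  emit P3@[21:25],P5@[22:25]
pos 26 'd': at 0 (via fail)
pos 27 'e': at 1
pos 28 'b': at 6 (via fail)
pos 29 'c': at 14 (via fail)
pos 30 'c': at 15
pos 31 'b': at 6 (via fail)
pos 32 'c': at 14 (via fail)
pos 33 'b': at 6 (via fail)
pos 34 'c': at 14 (via fail)
pos 35 'e': at 1 (via fail)
pos 36 'c': at 9  emit P2@[35:36]
pos 37 'a': at 0 (via fail)
pos 38 'a': at 0
pos 39 'd': at 0
pos 40 'a': at 0
pos 41 'b': at 6
pos 42 'a': at 7
pos 43 'e': at 8  emit P1@[41:43]
pos 44 'e': at 1 (via fail)
pos 45 'c': at 9  emit P2@[44:45]
pos 46 'c': at 15 (via fail)
pos 47 'e': at 16  emit P4@[45:47]
pos 48 'e': at 1 (via fail)
pos 49 'c': at 9  emit P2@[48:49]
pos 50 'e': at 1 (via fail)
pos 51 'c': at 9  emit P2@[50:51]
pos 52 'c': at 15 (via fail)
pos 53 'e': at 16  emit P4@[51:53]
pos 54 'b': at 6 (via fail)
pos 55 'd': at 17
pos 56 'd': at 18
pos 57 'a': at 19  emit P5@[54:57]
pos 58 'b': at 6 (via fail)
pos 59 'a': at 7
pos 60 'e': at 8  emit P1@[58:60]
pos 61 'b': at 6 (via fail)
pos 62 'b': at 10
pos 63 'b': at 10 (via fail)
pos 64 'd': at 11
pos 65 'd': at 12
pos 66 'a': at 13  emit P3@[62:66],P5@[63:66]
pos 67 'b': at 6 (via fail)
pos 68 'a': at 7
pos 69 'e': at 8  emit P1@[67:69]
pos 70 'e': at 1 (via fail)
pos 71 'd': at 2
pos 72 'b': at 3
pos 73 'd': at 4
pos 74 'a': at 5  emit P0@[70:74]
pos 75 'b': at 6 (via fail)
pos 76 'b': at 10

Matches: [[3,2],[5,4],[7,2],[10,4],[17,3],[17,5],[20,1],[25,3],[25,5],[36,2],[43,1],[45,2],[47,4],[49,2],[51,2],[53,4],[57,5],[60,1],[66,3],[66,5],[69,1],[74,0]]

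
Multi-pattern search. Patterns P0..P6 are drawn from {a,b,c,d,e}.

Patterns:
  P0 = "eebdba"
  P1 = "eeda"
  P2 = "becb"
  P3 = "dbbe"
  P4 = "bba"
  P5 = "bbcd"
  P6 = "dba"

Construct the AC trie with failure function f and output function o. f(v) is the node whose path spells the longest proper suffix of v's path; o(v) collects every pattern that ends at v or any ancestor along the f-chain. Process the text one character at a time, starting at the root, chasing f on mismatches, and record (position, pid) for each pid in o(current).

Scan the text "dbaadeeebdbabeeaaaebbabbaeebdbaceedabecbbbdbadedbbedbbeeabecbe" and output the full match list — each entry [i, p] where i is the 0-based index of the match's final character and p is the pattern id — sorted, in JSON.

Construct AC machine:
Trie nodes:
  n0 'ε': b→9 d→13 e→1
  n1 'e': e→2
  n2 'ee': b→3 d→7
  n3 'eeb': d→4
  n4 'eebd': b→5
  n5 'eebdb': a→6
  n6 'eebdba': ·  ←P0
  n7 'eed': a→8
  n8 'eeda': ·  ←P1
  n9 'b': b→17 e→10
  n10 'be': c→11
  n11 'bec': b→12
  n12 'becb': ·  ←P2
  n13 'd': b→14
  n14 'db': a→21 b→15
  n15 'dbb': e→16
  n16 'dbbe': ·  ←P3
  n17 'bb': a→18 c→19
  n18 'bba': ·  ←P4
  n19 'bbc': d→20
  n20 'bbcd': ·  ←P5
  n21 'dba': ·  ←P6

BFS fail/out derivation:
  n1('e'): parent n0 fail=0; on 'e' 0 → fail=0;  out ∅∪∅=∅
  n9('b'): parent n0 fail=0; on 'b' 0 → fail=0;  out ∅∪∅=∅
  n13('d'): parent n0 fail=0; on 'd' 0 → fail=0;  out ∅∪∅=∅
  n2('ee'): parent n1 fail=0; on 'e' 0 → fail=1;  out ∅∪∅=∅
  n10('be'): parent n9 fail=0; on 'e' 0 → fail=1;  out ∅∪∅=∅
  n14('db'): parent n13 fail=0; on 'b' 0 → fail=9;  out ∅∪∅=∅
  n17('bb'): parent n9 fail=0; on 'b' 0 → fail=9;  out ∅∪∅=∅
  n3('eeb'): parent n2 fail=1; on 'b' 1→0 → fail=9;  out ∅∪∅=∅
  n7('eed'): parent n2 fail=1; on 'd' 1→0 → fail=13;  out ∅∪∅=∅
  n11('bec'): parent n10 fail=1; on 'c' 1→0 → fail=0;  out ∅∪∅=∅
  n15('dbb'): parent n14 fail=9; on 'b' 9 → fail=17;  out ∅∪∅=∅
  n18('bba'): parent n17 fail=9; on 'a' 9→0 → fail=0;  out {4}∪∅={4}
  n19('bbc'): parent n17 fail=9; on 'c' 9→0 → fail=0;  out ∅∪∅=∅
  n21('dba'): parent n14 fail=9; on 'a' 9→0 → fail=0;  out {6}∪∅={6}
  n4('eebd'): parent n3 fail=9; on 'd' 9→0 → fail=13;  out ∅∪∅=∅
  n8('eeda'): parent n7 fail=13; on 'a' 13→0 → fail=0;  out {1}∪∅={1}
  n12('becb'): parent n11 fail=0; on 'b' 0 → fail=9;  out {2}∪∅={2}
  n16('dbbe'): parent n15 fail=17; on 'e' 17→9 → fail=10;  out {3}∪∅={3}
  n20('bbcd'): parent n19 fail=0; on 'd' 0 → fail=13;  out {5}∪∅={5}
  n5('eebdb'): parent n4 fail=13; on 'b' 13 → fail=14;  out ∅∪∅=∅
  n6('eebdba'): parent n5 fail=14; on 'a' 14 → fail=21;  out {0}∪{6}={0,6}

Text stream:
[0] read 'd'  n0⇒n13
[1] read 'b'  n13⇒n14
[2] read 'a'  n14⇒n21  → match P6@[0:2]
[3] read 'a'  n21⇒n0 (fail-walked)
[4] read 'd'  n0⇒n13
[5] read 'e'  n13⇒n1 (fail-walked)
[6] read 'e'  n1⇒n2
[7] read 'e'  n2⇒n2 (fail-walked)
[8] read 'b'  n2⇒n3
[9] read 'd'  n3⇒n4
[10] read 'b'  n4⇒n5
[11] read 'a'  n5⇒n6  → match P0@[6:11],P6@[9:11]
[12] read 'b'  n6⇒n9 (fail-walked)
[13] read 'e'  n9⇒n10
[14] read 'e'  n10⇒n2 (fail-walked)
[15] read 'a'  n2⇒n0 (fail-walked)
[16] read 'a'  n0⇒n0
[17] read 'a'  n0⇒n0
[18] read 'e'  n0⇒n1
[19] read 'b'  n1⇒n9 (fail-walked)
[20] read 'b'  n9⇒n17
[21] read 'a'  n17⇒n18  → match P4@[19:21]
[22] read 'b'  n18⇒n9 (fail-walked)
[23] read 'b'  n9⇒n17
[24] read 'a'  n17⇒n18  → match P4@[22:24]
[25] read 'e'  n18⇒n1 (fail-walked)
[26] read 'e'  n1⇒n2
[27] read 'b'  n2⇒n3
[28] read 'd'  n3⇒n4
[29] read 'b'  n4⇒n5
[30] read 'a'  n5⇒n6  → match P0@[25:30],P6@[28:30]
[31] read 'c'  n6⇒n0 (fail-walked)
[32] read 'e'  n0⇒n1
[33] read 'e'  n1⇒n2
[34] read 'd'  n2⇒n7
[35] read 'a'  n7⇒n8  → match P1@[32:35]
[36] read 'b'  n8⇒n9 (fail-walked)
[37] read 'e'  n9⇒n10
[38] read 'c'  n10⇒n11
[39] read 'b'  n11⇒n12  → match P2@[36:39]
[40] read 'b'  n12⇒n17 (fail-walked)
[41] read 'b'  n17⇒n17 (fail-walked)
[42] read 'd'  n17⇒n13 (fail-walked)
[43] read 'b'  n13⇒n14
[44] read 'a'  n14⇒n21  → match P6@[42:44]
[45] read 'd'  n21⇒n13 (fail-walked)
[46] read 'e'  n13⇒n1 (fail-walked)
[47] read 'd'  n1⇒n13 (fail-walked)
[48] read 'b'  n13⇒n14
[49] read 'b'  n14⇒n15
[50] read 'e'  n15⇒n16  → match P3@[47:50]
[51] read 'd'  n16⇒n13 (fail-walked)
[52] read 'b'  n13⇒n14
[53] read 'b'  n14⇒n15
[54] read 'e'  n15⇒n16  → match P3@[51:54]
[55] read 'e'  n16⇒n2 (fail-walked)
[56] read 'a'  n2⇒n0 (fail-walked)
[57] read 'b'  n0⇒n9
[58] read 'e'  n9⇒n10
[59] read 'c'  n10⇒n11
[60] read 'b'  n11⇒n12  → match P2@[57:60]
[61] read 'e'  n12⇒n10 (fail-walked)

Matches: [[2,6],[11,0],[11,6],[21,4],[24,4],[30,0],[30,6],[35,1],[39,2],[44,6],[50,3],[54,3],[60,2]]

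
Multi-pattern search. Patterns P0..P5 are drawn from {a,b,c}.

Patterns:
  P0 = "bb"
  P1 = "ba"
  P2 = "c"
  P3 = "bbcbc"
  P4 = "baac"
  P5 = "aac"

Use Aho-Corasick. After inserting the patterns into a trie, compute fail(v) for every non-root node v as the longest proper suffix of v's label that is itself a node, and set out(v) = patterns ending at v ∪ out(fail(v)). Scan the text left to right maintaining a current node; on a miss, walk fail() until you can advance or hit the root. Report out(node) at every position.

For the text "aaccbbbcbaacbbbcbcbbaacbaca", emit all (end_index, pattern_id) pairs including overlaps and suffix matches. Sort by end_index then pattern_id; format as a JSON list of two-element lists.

Build:
Trie (insert patterns):
  0='ε' goto a→10 b→1 c→4
  1='b' goto a→3 b→2
  2='bb' goto c→5  [P0 ends]
  3='ba' goto a→8  [P1 ends]
  4='c' goto ·  [P2 ends]
  5='bbc' goto b→6
  6='bbcb' goto c→7
  7='bbcbc' goto ·  [P3 ends]
  8='baa' goto c→9
  9='baac' goto ·  [P4 ends]
  10='a' goto a→11
  11='aa' goto c→12
  12='aac' goto ·  [P5 ends]

BFS fail/out derivation:
  n1('b'): parent n0 fail=0; on 'b' 0 → fail=0;  out ∅∪∅=∅
  n4('c'): parent n0 fail=0; on 'c' 0 → fail=0;  out {2}∪∅={2}
  n10('a'): parent n0 fail=0; on 'a' 0 → fail=0;  out ∅∪∅=∅
  n2('bb'): parent n1 fail=0; on 'b' 0 → fail=1;  out {0}∪∅={0}
  n3('ba'): parent n1 fail=0; on 'a' 0 → fail=10;  out {1}∪∅={1}
  n11('aa'): parent n10 fail=0; on 'a' 0 → fail=10;  out ∅∪∅=∅
  n5('bbc'): parent n2 fail=1; on 'c' 1→0 → fail=4;  out ∅∪{2}={2}
  n8('baa'): parent n3 fail=10; on 'a' 10 → fail=11;  out ∅∪∅=∅
  n12('aac'): parent n11 fail=10; on 'c' 10→0 → fail=4;  out {5}∪{2}={2,5}
  n6('bbcb'): parent n5 fail=4; on 'b' 4→0 → fail=1;  out ∅∪∅=∅
  n9('baac'): parent n8 fail=11; on 'c' 11 → fail=12;  out {4}∪{2,5}={2,4,5}
  n7('bbcbc'): parent n6 fail=1; on 'c' 1→0 → fail=4;  out {3}∪{2}={2,3}

Scan:
pos 0 'a': at 10
pos 1 'a': at 11
pos 2 'c': at 12  emit P2@[2:2],P5@[0:2]
pos 3 'c': at 4 ·f  emit P2@[3:3]
pos 4 'b': at 1 ·f
pos 5 'b': at 2  emit P0@[4:5]
pos 6 'b': at 2 ·f  emit P0@[5:6]
pos 7 'c': at 5  emit P2@[7:7]
pos 8 'b': at 6
pos 9 'a': at 3 ·f  emit P1@[8:9]
pos 10 'a': at 8
pos 11 'c': at 9  emit P2@[11:11],P4@[8:11],P5@[9:11]
pos 12 'b': at 1 ·f
pos 13 'b': at 2  emit P0@[12:13]
pos 14 'b': at 2 ·f  emit P0@[13:14]
pos 15 'c': at 5  emit P2@[15:15]
pos 16 'b': at 6
pos 17 'c': at 7  emit P2@[17:17],P3@[13:17]
pos 18 'b': at 1 ·f
pos 19 'b': at 2  emit P0@[18:19]
pos 20 'a': at 3 ·f  emit P1@[19:20]
pos 21 'a': at 8
pos 22 'c': at 9  emit P2@[22:22],P4@[19:22],P5@[20:22]
pos 23 'b': at 1 ·f
pos 24 'a': at 3  emit P1@[23:24]
pos 25 'c': at 4 ·f  emit P2@[25:25]
pos 26 'a': at 10 ·f

All matches (sorted): [[2,2],[2,5],[3,2],[5,0],[6,0],[7,2],[9,1],[11,2],[11,4],[11,5],[13,0],[14,0],[15,2],[17,2],[17,3],[19,0],[20,1],[22,2],[22,4],[22,5],[24,1],[25,2]]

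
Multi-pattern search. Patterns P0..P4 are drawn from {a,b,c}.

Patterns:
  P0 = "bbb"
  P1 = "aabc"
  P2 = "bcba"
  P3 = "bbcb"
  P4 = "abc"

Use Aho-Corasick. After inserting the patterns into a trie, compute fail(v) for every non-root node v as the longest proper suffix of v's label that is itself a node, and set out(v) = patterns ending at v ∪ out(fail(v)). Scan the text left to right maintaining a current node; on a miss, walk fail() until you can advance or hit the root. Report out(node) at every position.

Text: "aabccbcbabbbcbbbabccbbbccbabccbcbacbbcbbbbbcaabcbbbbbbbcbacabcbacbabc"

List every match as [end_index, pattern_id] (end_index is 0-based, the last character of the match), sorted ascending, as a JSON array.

Build:
Trie (insert patterns):
  n0 'ε': a→4 b→1
  n1 'b': b→2 c→8
  n2 'bb': b→3 c→11
  n3 'bbb': ·  [P0 ends]
  n4 'a': a→5 b→13
  n5 'aa': b→6
  n6 'aab': c→7
  n7 'aabc': ·  [P1 ends]
  n8 'bc': b→9
  n9 'bcb': a→10
  n10 'bcba': ·  [P2 ends]
  n11 'bbc': b→12
  n12 'bbcb': ·  [P3 ends]
  n13 'ab': c→14
  n14 'abc': ·  [P4 ends]

BFS fail/out derivation:
  n1('b'): parent n0 fail=0; on 'b' 0 → fail=0;  out ∅∪∅=∅
  n4('a'): parent n0 fail=0; on 'a' 0 → fail=0;  out ∅∪∅=∅
  n2('bb'): parent n1 fail=0; on 'b' 0 → fail=1;  out ∅∪∅=∅
  n5('aa'): parent n4 fail=0; on 'a' 0 → fail=4;  out ∅∪∅=∅
  n8('bc'): parent n1 fail=0; on 'c' 0 → fail=0;  out ∅∪∅=∅
  n13('ab'): parent n4 fail=0; on 'b' 0 → fail=1;  out ∅∪∅=∅
  n3('bbb'): parent n2 fail=1; on 'b' 1 → fail=2;  out {0}∪∅={0}
  n6('aab'): parent n5 fail=4; on 'b' 4 → fail=13;  out ∅∪∅=∅
  n9('bcb'): parent n8 fail=0; on 'b' 0 → fail=1;  out ∅∪∅=∅
  n11('bbc'): parent n2 fail=1; on 'c' 1 → fail=8;  out ∅∪∅=∅
  n14('abc'): parent n13 fail=1; on 'c' 1 → fail=8;  out {4}∪∅={4}
  n7('aabc'): parent n6 fail=13; on 'c' 13 → fail=14;  out {1}∪{4}={1,4}
  n10('bcba'): parent n9 fail=1; on 'a' 1→0 → fail=4;  out {2}∪∅={2}
  n12('bbcb'): parent n11 fail=8; on 'b' 8 → fail=9;  out {3}∪∅={3}

Text stream:
pos 0 'a': at 4
pos 1 'a': at 5
pos 2 'b': at 6
pos 3 'c': at 7  emit P1@[0:3],P4@[1:3]
pos 4 'c': at 0 (via fail)
pos 5 'b': at 1
pos 6 'c': at 8
pos 7 'b': at 9
pos 8 'a': at 10  emit P2@[5:8]
pos 9 'b': at 13 (via fail)
pos 10 'b': at 2 (via fail)
pos 11 'b': at 3  emit P0@[9:11]
pos 12 'c': at 11 (via fail)
pos 13 'b': at 12  emit P3@[10:13]
pos 14 'b': at 2 (via fail)
pos 15 'b': at 3  emit P0@[13:15]
pos 16 'a': at 4 (via fail)
pos 17 'b': at 13
pos 18 'c': at 14  emit P4@[16:18]
pos 19 'c': at 0 (via fail)
pos 20 'b': at 1
pos 21 'b': at 2
pos 22 'b': at 3  emit P0@[20:22]
pos 23 'c': at 11 (via fail)
pos 24 'c': at 0 (via fail)
pos 25 'b': at 1
pos 26 'a': at 4 (via fail)
pos 27 'b': at 13
pos 28 'c': at 14  emit P4@[26:28]
pos 29 'c': at 0 (via fail)
pos 30 'b': at 1
pos 31 'c': at 8
pos 32 'b': at 9
pos 33 'a': at 10  emit P2@[30:33]
pos 34 'c': at 0 (via fail)
pos 35 'b': at 1
pos 36 'b': at 2
pos 37 'c': at 11
pos 38 'b': at 12  emit P3@[35:38]
pos 39 'b': at 2 (via fail)
pos 40 'b': at 3  emit P0@[38:40]
pos 41 'b': at 3 (via fail)  emit P0@[39:41]
pos 42 'b': at 3 (via fail)  emit P0@[40:42]
pos 43 'c': at 11 (via fail)
pos 44 'a': at 4 (via fail)
pos 45 'a': at 5
pos 46 'b': at 6
pos 47 'c': at 7  emit P1@[44:47],P4@[45:47]
pos 48 'b': at 9 (via fail)
pos 49 'b': at 2 (via fail)
pos 50 'b': at 3  emit P0@[48:50]
pos 51 'b': at 3 (via fail)  emit P0@[49:51]
pos 52 'b': at 3 (via fail)  emit P0@[50:52]
pos 53 'b': at 3 (via fail)  emit P0@[51:53]
pos 54 'b': at 3 (via fail)  emit P0@[52:54]
pos 55 'c': at 11 (via fail)
pos 56 'b': at 12  emit P3@[53:56]
pos 57 'a': at 10 (via fail)  emit P2@[54:57]
pos 58 'c': at 0 (via fail)
pos 59 'a': at 4
pos 60 'b': at 13
pos 61 'c': at 14  emit P4@[59:61]
pos 62 'b': at 9 (via fail)
pos 63 'a': at 10  emit P2@[60:63]
pos 64 'c': at 0 (via fail)
pos 65 'b': at 1
pos 66 'a': at 4 (via fail)
pos 67 'b': at 13
pos 68 'c': at 14  emit P4@[66:68]

All matches (sorted): [[3,1],[3,4],[8,2],[11,0],[13,3],[15,0],[18,4],[22,0],[28,4],[33,2],[38,3],[40,0],[41,0],[42,0],[47,1],[47,4],[50,0],[51,0],[52,0],[53,0],[54,0],[56,3],[57,2],[61,4],[63,2],[68,4]]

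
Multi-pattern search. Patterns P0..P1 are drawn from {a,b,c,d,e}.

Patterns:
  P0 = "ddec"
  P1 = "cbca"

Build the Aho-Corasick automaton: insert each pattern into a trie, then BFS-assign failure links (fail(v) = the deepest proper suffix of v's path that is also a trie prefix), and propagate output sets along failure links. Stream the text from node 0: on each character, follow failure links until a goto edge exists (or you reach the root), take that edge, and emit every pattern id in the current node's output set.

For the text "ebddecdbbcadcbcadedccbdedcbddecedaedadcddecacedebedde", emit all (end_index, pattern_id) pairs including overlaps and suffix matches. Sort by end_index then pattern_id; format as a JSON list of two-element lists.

Build:
Trie nodes:
  0='ε' goto c→5 d→1
  1='d' goto d→2
  2='dd' goto e→3
  3='dde' goto c→4
  4='ddec' goto ·  ←P0
  5='c' goto b→6
  6='cb' goto c→7
  7='cbc' goto a→8
  8='cbca' goto ·  ←P1

Failure links (BFS by depth):
  n1('d'): parent n0 fail=0; on 'd' 0 → fail=0;  out ∅∪∅=∅
  n5('c'): parent n0 fail=0; on 'c' 0 → fail=0;  out ∅∪∅=∅
  n2('dd'): parent n1 fail=0; on 'd' 0 → fail=1;  out ∅∪∅=∅
  n6('cb'): parent n5 fail=0; on 'b' 0 → fail=0;  out ∅∪∅=∅
  n3('dde'): parent n2 fail=1; on 'e' 1→0 → fail=0;  out ∅∪∅=∅
  n7('cbc'): parent n6 fail=0; on 'c' 0 → fail=5;  out ∅∪∅=∅
  n4('ddec'): parent n3 fail=0; on 'c' 0 → fail=5;  out {0}∪∅={0}
  n8('cbca'): parent n7 fail=5; on 'a' 5→0 → fail=0;  out {1}∪∅={1}

Text stream:
pos 0 'e': at 0
pos 1 'b': at 0
pos 2 'd': at 1
pos 3 'd': at 2
pos 4 'e': at 3
pos 5 'c': at 4  → match P0@[2:5]
pos 6 'd': at 1 (fail-walked)
pos 7 'b': at 0 (fail-walked)
pos 8 'b': at 0
pos 9 'c': at 5
pos 10 'a': at 0 (fail-walked)
pos 11 'd': at 1
pos 12 'c': at 5 (fail-walked)
pos 13 'b': at 6
pos 14 'c': at 7
pos 15 'a': at 8  → match P1@[12:15]
pos 16 'd': at 1 (fail-walked)
pos 17 'e': at 0 (fail-walked)
pos 18 'd': at 1
pos 19 'c': at 5 (fail-walked)
pos 20 'c': at 5 (fail-walked)
pos 21 'b': at 6
pos 22 'd': at 1 (fail-walked)
pos 23 'e': at 0 (fail-walked)
pos 24 'd': at 1
pos 25 'c': at 5 (fail-walked)
pos 26 'b': at 6
pos 27 'd': at 1 (fail-walked)
pos 28 'd': at 2
pos 29 'e': at 3
pos 30 'c': at 4  → match P0@[27:30]
pos 31 'e': at 0 (fail-walked)
pos 32 'd': at 1
pos 33 'a': at 0 (fail-walked)
pos 34 'e': at 0
pos 35 'd': at 1
pos 36 'a': at 0 (fail-walked)
pos 37 'd': at 1
pos 38 'c': at 5 (fail-walked)
pos 39 'd': at 1 (fail-walked)
pos 40 'd': at 2
pos 41 'e': at 3
pos 42 'c': at 4  → match P0@[39:42]
pos 43 'a': at 0 (fail-walked)
pos 44 'c': at 5
pos 45 'e': at 0 (fail-walked)
pos 46 'd': at 1
pos 47 'e': at 0 (fail-walked)
pos 48 'b': at 0
pos 49 'e': at 0
pos 50 'd': at 1
pos 51 'd': at 2
pos 52 'e': at 3

All matches (sorted): [[5,0],[15,1],[30,0],[42,0]]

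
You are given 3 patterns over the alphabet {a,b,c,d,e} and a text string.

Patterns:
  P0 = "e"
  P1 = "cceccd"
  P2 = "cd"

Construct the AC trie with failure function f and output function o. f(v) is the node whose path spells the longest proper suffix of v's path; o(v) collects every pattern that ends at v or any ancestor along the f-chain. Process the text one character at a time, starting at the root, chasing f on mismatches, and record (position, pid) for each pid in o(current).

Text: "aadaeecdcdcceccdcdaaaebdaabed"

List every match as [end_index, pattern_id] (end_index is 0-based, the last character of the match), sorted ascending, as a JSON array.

Construct AC machine:
Trie nodes:
  0='ε' goto c→2 e→1
  1='e' goto ·  [P0 ends]
  2='c' goto c→3 d→8
  3='cc' goto e→4
  4='cce' goto c→5
  5='ccec' goto c→6
  6='ccecc' goto d→7
  7='cceccd' goto ·  [P1 ends]
  8='cd' goto ·  [P2 ends]

BFS fail/out derivation:
  n1('e'): parent n0 fail=0; on 'e' 0 → fail=0;  out {0}∪∅={0}
  n2('c'): parent n0 fail=0; on 'c' 0 → fail=0;  out ∅∪∅=∅
  n3('cc'): parent n2 fail=0; on 'c' 0 → fail=2;  out ∅∪∅=∅
  n8('cd'): parent n2 fail=0; on 'd' 0 → fail=0;  out {2}∪∅={2}
  n4('cce'): parent n3 fail=2; on 'e' 2→0 → fail=1;  out ∅∪{0}={0}
  n5('ccec'): parent n4 fail=1; on 'c' 1→0 → fail=2;  out ∅∪∅=∅
  n6('ccecc'): parent n5 fail=2; on 'c' 2 → fail=3;  out ∅∪∅=∅
  n7('cceccd'): parent n6 fail=3; on 'd' 3→2 → fail=8;  out {1}∪{2}={1,2}

Text stream:
i=0 'a': node 0→0
i=1 'a': node 0→0
i=2 'd': node 0→0
i=3 'a': node 0→0
i=4 'e': node 0→1  emit P0@[4:4]
i=5 'e': node 1→1 ·f  emit P0@[5:5]
i=6 'c': node 1→2 ·f
i=7 'd': node 2→8  emit P2@[6:7]
i=8 'c': node 8→2 ·f
i=9 'd': node 2→8  emit P2@[8:9]
i=10 'c': node 8→2 ·f
i=11 'c': node 2→3
i=12 'e': node 3→4  emit P0@[12:12]
i=13 'c': node 4→5
i=14 'c': node 5→6
i=15 'd': node 6→7  emit P1@[10:15],P2@[14:15]
i=16 'c': node 7→2 ·f
i=17 'd': node 2→8  emit P2@[16:17]
i=18 'a': node 8→0 ·f
i=19 'a': node 0→0
i=20 'a': node 0→0
i=21 'e': node 0→1  emit P0@[21:21]
i=22 'b': node 1→0 ·f
i=23 'd': node 0→0
i=24 'a': node 0→0
i=25 'a': node 0→0
i=26 'b': node 0→0
i=27 'e': node 0→1  emit P0@[27:27]
i=28 'd': node 1→0 ·f

All matches (sorted): [[4,0],[5,0],[7,2],[9,2],[12,0],[15,1],[15,2],[17,2],[21,0],[27,0]]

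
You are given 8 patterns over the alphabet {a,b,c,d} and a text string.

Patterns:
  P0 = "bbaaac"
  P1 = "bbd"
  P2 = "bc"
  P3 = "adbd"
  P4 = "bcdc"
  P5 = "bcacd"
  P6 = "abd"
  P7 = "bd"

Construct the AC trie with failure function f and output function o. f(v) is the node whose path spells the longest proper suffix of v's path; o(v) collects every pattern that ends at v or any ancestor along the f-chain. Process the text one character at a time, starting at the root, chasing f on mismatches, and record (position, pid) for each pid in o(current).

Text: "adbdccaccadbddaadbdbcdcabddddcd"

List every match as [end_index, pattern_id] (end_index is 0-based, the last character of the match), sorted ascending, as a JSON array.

Build automaton:
Trie (insert patterns):
  0='ε' goto a→9 b→1
  1='b' goto b→2 c→8 d→20
  2='bb' goto a→3 d→7
  3='bba' goto a→4
  4='bbaa' goto a→5
  5='bbaaa' goto c→6
  6='bbaaac' goto ·  [P0 ends]
  7='bbd' goto ·  [P1 ends]
  8='bc' goto a→15 d→13  [P2 ends]
  9='a' goto b→18 d→10
  10='ad' goto b→11
  11='adb' goto d→12
  12='adbd' goto ·  [P3 ends]
  13='bcd' goto c→14
  14='bcdc' goto ·  [P4 ends]
  15='bca' goto c→16
  16='bcac' goto d→17
  17='bcacd' goto ·  [P5 ends]
  18='ab' goto d→19
  19='abd' goto ·  [P6 ends]
  20='bd' goto ·  [P7 ends]

Failure links (BFS by depth):
  fail(1) 'b': from fail(0)=0 chase 'b': 0 ⇒ 0;  out=∅∪out(0)=∅
  fail(9) 'a': from fail(0)=0 chase 'a': 0 ⇒ 0;  out=∅∪out(0)=∅
  fail(2) 'bb': from fail(1)=0 chase 'b': 0 ⇒ 1;  out=∅∪out(1)=∅
  fail(8) 'bc': from fail(1)=0 chase 'c': 0 ⇒ 0;  out={2}∪out(0)={2}
  fail(10) 'ad': from fail(9)=0 chase 'd': 0 ⇒ 0;  out=∅∪out(0)=∅
  fail(18) 'ab': from fail(9)=0 chase 'b': 0 ⇒ 1;  out=∅∪out(1)=∅
  fail(20) 'bd': from fail(1)=0 chase 'd': 0 ⇒ 0;  out={7}∪out(0)={7}
  fail(3) 'bba': from fail(2)=1 chase 'a': 1→0 ⇒ 9;  out=∅∪out(9)=∅
  fail(7) 'bbd': from fail(2)=1 chase 'd': 1 ⇒ 20;  out={1}∪out(20)={1,7}
  fail(11) 'adb': from fail(10)=0 chase 'b': 0 ⇒ 1;  out=∅∪out(1)=∅
  fail(13) 'bcd': from fail(8)=0 chase 'd': 0 ⇒ 0;  out=∅∪out(0)=∅
  fail(15) 'bca': from fail(8)=0 chase 'a': 0 ⇒ 9;  out=∅∪out(9)=∅
  fail(19) 'abd': from fail(18)=1 chase 'd': 1 ⇒ 20;  out={6}∪out(20)={6,7}
  fail(4) 'bbaa': from fail(3)=9 chase 'a': 9→0 ⇒ 9;  out=∅∪out(9)=∅
  fail(12) 'adbd': from fail(11)=1 chase 'd': 1 ⇒ 20;  out={3}∪out(20)={3,7}
  fail(14) 'bcdc': from fail(13)=0 chase 'c': 0 ⇒ 0;  out={4}∪out(0)={4}
  fail(16) 'bcac': from fail(15)=9 chase 'c': 9→0 ⇒ 0;  out=∅∪out(0)=∅
  fail(5) 'bbaaa': from fail(4)=9 chase 'a': 9→0 ⇒ 9;  out=∅∪out(9)=∅
  fail(17) 'bcacd': from fail(16)=0 chase 'd': 0 ⇒ 0;  out={5}∪out(0)={5}
  fail(6) 'bbaaac': from fail(5)=9 chase 'c': 9→0 ⇒ 0;  out={0}∪out(0)={0}

Run:
[0] read 'a'  n0⇒n9
[1] read 'd'  n9⇒n10
[2] read 'b'  n10⇒n11
[3] read 'd'  n11⇒n12  ** P3@[0:3],P7@[2:3]
[4] read 'c'  n12⇒n0 (fail-walked)
[5] read 'c'  n0⇒n0
[6] read 'a'  n0⇒n9
[7] read 'c'  n9⇒n0 (fail-walked)
[8] read 'c'  n0⇒n0
[9] read 'a'  n0⇒n9
[10] read 'd'  n9⇒n10
[11] read 'b'  n10⇒n11
[12] read 'd'  n11⇒n12  ** P3@[9:12],P7@[11:12]
[13] read 'd'  n12⇒n0 (fail-walked)
[14] read 'a'  n0⇒n9
[15] read 'a'  n9⇒n9 (fail-walked)
[16] read 'd'  n9⇒n10
[17] read 'b'  n10⇒n11
[18] read 'd'  n11⇒n12  ** P3@[15:18],P7@[17:18]
[19] read 'b'  n12⇒n1 (fail-walked)
[20] read 'c'  n1⇒n8  ** P2@[19:20]
[21] read 'd'  n8⇒n13
[22] read 'c'  n13⇒n14  ** P4@[19:22]
[23] read 'a'  n14⇒n9 (fail-walked)
[24] read 'b'  n9⇒n18
[25] read 'd'  n18⇒n19  ** P6@[23:25],P7@[24:25]
[26] read 'd'  n19⇒n0 (fail-walked)
[27] read 'd'  n0⇒n0
[28] read 'd'  n0⇒n0
[29] read 'c'  n0⇒n0
[30] read 'd'  n0⇒n0

Matches: [[3,3],[3,7],[12,3],[12,7],[18,3],[18,7],[20,2],[22,4],[25,6],[25,7]]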